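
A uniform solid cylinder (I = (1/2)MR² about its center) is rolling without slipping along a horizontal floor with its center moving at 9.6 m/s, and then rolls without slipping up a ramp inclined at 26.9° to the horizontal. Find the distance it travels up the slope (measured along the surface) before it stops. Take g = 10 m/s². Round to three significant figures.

d ≈ 15.3 m

For this body I = (1/2)MR², i.e. k = I/(MR²) = 0.5.
Pure rolling means v = ωR; then KE = ½Mv² + ½I(v/R)² = ½(1+k)Mv² = (3/4)Mv².
Setting this equal to Mgh gives the vertical rise h = (1+k)v₀²/(2g) = 1.5×9.6²/(2×10) = 6.912 m.
Along the incline, d = h/sinθ = 6.912/sin26.9° ≈ 15.3 m.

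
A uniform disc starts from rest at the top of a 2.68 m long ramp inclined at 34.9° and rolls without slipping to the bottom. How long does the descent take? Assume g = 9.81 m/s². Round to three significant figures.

The moment of inertia is (1/2)MR², giving k ≡ I/(MR²) = 0.5.
Along the incline Mg sinθ − f = Ma, and torque about the center fR = Iα = kMR²(a/R) gives f = kMa.
Hence a = g sinθ/(1+k) = 9.81×sin34.9°/1.5 = 3.742 m/s².
Starting from rest, L = ½at², so t = √(2L/a) = √(2×2.68/3.742) ≈ 1.20 s.

t ≈ 1.20 s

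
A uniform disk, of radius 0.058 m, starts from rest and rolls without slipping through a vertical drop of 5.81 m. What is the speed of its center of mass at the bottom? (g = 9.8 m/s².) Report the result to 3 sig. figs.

v ≈ 8.71 m/s

Here I = (1/2)MR², so the shape factor k = I/(MR²) = 0.5.
Rolling without slipping gives ω = v/R, so the total kinetic energy is ½Mv² + ½Iω² = ½(1+k)Mv² = (3/4)Mv².
Energy conservation: Mgh = (3/4)Mv², so v = √(2gh/(1+k)) = √(2 × 9.8 × 5.81 / 1.5) ≈ 8.71 m/s.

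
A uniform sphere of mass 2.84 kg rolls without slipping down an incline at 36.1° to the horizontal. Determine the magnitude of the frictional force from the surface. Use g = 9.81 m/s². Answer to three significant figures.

Here I = (2/5)MR², so the shape factor k = I/(MR²) = 0.4.
Translational: Mg sinθ − f = Ma. Rotational about the CM: fR = Iα = kMRa, so f = kMa.
Combining, a = g sinθ/(1+k) and f = kMa = kMg sinθ/(1+k).
f = 0.4 × 2.84 × 9.81 × sin36.1° / 1.4 ≈ 4.69 N.

f ≈ 4.69 N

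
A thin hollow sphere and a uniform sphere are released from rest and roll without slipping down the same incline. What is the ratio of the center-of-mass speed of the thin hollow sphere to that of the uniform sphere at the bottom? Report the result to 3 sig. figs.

v_ratio ≈ 0.917

Each satisfies Mgh = ½(1+k)Mv² with k = I/(MR²), so v ∝ 1/√(1+k).
For the thin hollow sphere k = 2/3; for the uniform sphere k = 0.4.
v₁/v₂ = √((1+k₂)/(1+k₁)) = √(1.4/1.667) ≈ 0.917.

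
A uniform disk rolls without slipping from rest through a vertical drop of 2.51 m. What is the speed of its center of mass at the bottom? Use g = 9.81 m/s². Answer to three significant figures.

v ≈ 5.73 m/s

Here I = (1/2)MR², so the shape factor k = I/(MR²) = 0.5.
The rolling condition ω = v/R makes the rotational term ½I(v/R)² = ½kMv², so KE_total = ½(1+k)Mv² = (3/4)Mv².
Setting Mgh = (3/4)Mv² gives v = √(2gh/(1+k)) = √(2·9.81·2.51/1.5) ≈ 5.73 m/s.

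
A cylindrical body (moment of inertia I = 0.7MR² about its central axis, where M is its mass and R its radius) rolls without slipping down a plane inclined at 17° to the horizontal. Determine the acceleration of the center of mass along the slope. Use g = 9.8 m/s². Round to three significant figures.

a ≈ 1.69 m/s²

Here I = 0.7MR², so the shape factor k = I/(MR²) = 0.7.
Translational: Mg sinθ − f = Ma. Rotational about the CM: fR = Iα = kMRa, so f = kMa.
Eliminating f: Mg sinθ = (1+k)Ma, so a = g sinθ/(1+k) = 9.8 × sin17° / 1.7 ≈ 1.69 m/s².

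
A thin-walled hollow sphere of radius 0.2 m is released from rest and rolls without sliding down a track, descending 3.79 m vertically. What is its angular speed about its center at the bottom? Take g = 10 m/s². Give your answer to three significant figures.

ω ≈ 33.7 rad/s

With I = (2/3)MR², the ratio k = I/(MR²) is 2/3.
Rolling without slipping gives ω = v/R, so the total kinetic energy is ½Mv² + ½Iω² = ½(1+k)Mv² = (5/6)Mv².
Energy conservation Mgh = ½(1+k)Mv² gives v = √(2gh/(1+k)) = √(2 × 10 × 3.79 / 1.667) = 6.744 m/s.
The angular speed follows from ω = v/R = 6.744/0.2 ≈ 33.7 rad/s.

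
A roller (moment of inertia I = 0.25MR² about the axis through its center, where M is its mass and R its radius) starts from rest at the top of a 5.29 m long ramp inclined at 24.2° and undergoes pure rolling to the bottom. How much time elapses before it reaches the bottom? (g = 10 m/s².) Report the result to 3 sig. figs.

The moment of inertia is 0.25MR², giving k ≡ I/(MR²) = 0.25.
Newton's second law down the slope: Mg sinθ − f = Ma. The torque equation fR = Iα (with α = a/R) gives f = kMa.
Hence a = g sinθ/(1+k) = 10×sin24.2°/1.25 = 3.279 m/s².
Starting from rest, L = ½at², so t = √(2L/a) = √(2×5.29/3.279) ≈ 1.80 s.

t ≈ 1.80 s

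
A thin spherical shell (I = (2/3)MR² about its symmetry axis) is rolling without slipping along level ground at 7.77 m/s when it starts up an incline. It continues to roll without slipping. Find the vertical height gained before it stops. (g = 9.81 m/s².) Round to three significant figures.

h ≈ 5.13 m

For this body I = (2/3)MR², i.e. k = I/(MR²) = 2/3.
Pure rolling means v = ωR; then KE = ½Mv² + ½I(v/R)² = ½(1+k)Mv² = (5/6)Mv².
All of this converts to potential energy at the highest point: (5/6)Mv₀² = Mgh.
Thus h = (1+k)v₀²/(2g) = 1.667 × 7.77² / (2 × 9.81) ≈ 5.13 m.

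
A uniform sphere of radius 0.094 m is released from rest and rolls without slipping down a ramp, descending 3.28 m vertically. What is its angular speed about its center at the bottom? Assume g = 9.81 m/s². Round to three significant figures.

Here I = (2/5)MR², so the shape factor k = I/(MR²) = 0.4.
The rolling condition ω = v/R makes the rotational term ½I(v/R)² = ½kMv², so KE_total = ½(1+k)Mv² = (7/10)Mv².
Energy conservation Mgh = ½(1+k)Mv² gives v = √(2gh/(1+k)) = √(2 × 9.81 × 3.28 / 1.4) = 6.78 m/s.
The angular speed follows from ω = v/R = 6.78/0.094 ≈ 72.1 rad/s.

ω ≈ 72.1 rad/s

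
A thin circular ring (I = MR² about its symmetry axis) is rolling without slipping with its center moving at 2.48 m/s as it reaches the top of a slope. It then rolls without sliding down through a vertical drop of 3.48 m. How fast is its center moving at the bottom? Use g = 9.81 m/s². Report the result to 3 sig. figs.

For this body I = MR², i.e. k = I/(MR²) = 1.
Since it rolls without slipping, ω = v/R and KE = ½Mv² + ½Iω² = ½(1+k)Mv² = Mv².
Conserving energy between top and bottom: Mv² = Mv₀² + Mgh, hence v² = v₀² + 2gh/(1+k).
v = √(2.48² + 2×9.81×3.48/2) = √40.29 ≈ 6.35 m/s.

v ≈ 6.35 m/s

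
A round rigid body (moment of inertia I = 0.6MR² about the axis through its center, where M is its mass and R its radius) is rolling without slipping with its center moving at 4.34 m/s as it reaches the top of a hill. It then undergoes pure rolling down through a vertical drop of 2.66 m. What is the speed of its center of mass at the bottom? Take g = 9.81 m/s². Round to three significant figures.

Here I = 0.6MR², so the shape factor k = I/(MR²) = 0.6.
Since it rolls without slipping, ω = v/R and KE = ½Mv² + ½Iω² = ½(1+k)Mv² = (4/5)Mv².
Conserving energy between top and bottom: (4/5)Mv² = (4/5)Mv₀² + Mgh, hence v² = v₀² + 2gh/(1+k).
v = √(4.34² + 2×9.81×2.66/1.6) = √51.45 ≈ 7.17 m/s.

v ≈ 7.17 m/s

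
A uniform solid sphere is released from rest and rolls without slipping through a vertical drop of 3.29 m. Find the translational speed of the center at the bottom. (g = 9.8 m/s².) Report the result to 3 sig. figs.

v ≈ 6.79 m/s

With I = (2/5)MR², the ratio k = I/(MR²) is 0.4.
Since it rolls without slipping, ω = v/R and KE = ½Mv² + ½Iω² = ½(1+k)Mv² = (7/10)Mv².
Energy conservation: Mgh = (7/10)Mv², so v = √(2gh/(1+k)) = √(2 × 9.8 × 3.29 / 1.4) ≈ 6.79 m/s.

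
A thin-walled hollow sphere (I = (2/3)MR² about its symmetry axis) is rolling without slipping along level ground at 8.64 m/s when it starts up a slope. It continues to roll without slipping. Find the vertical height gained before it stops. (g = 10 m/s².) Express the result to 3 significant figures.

h ≈ 6.22 m

For this body I = (2/3)MR², i.e. k = I/(MR²) = 2/3.
Since it rolls without slipping, ω = v/R and KE = ½Mv² + ½Iω² = ½(1+k)Mv² = (5/6)Mv².
At the top the kinetic energy is zero, so (5/6)Mv₀² = Mgh.
Thus h = (1+k)v₀²/(2g) = 1.667 × 8.64² / (2 × 10) ≈ 6.22 m.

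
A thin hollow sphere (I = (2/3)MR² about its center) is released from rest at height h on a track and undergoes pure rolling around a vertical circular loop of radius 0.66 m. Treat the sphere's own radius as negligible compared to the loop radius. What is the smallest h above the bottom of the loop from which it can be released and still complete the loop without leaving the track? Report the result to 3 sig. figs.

h_min ≈ 1.87 m

Here I = (2/3)MR², so the shape factor k = I/(MR²) = 2/3.
At the top, contact is just lost when gravity alone supplies the centripetal force: Mg = Mv_top²/r, i.e. v_top² = gr.
With ω = v/R, the kinetic energy at speed v is ½(1+k)Mv² = (5/6)Mv².
Energy conservation from release (height h) to the top (height 2r): Mgh = Mg(2r) + (5/6)M·gr.
Thus h_min = 2r + (1+k)r/2 = r(2 + 1.667/2) = 0.66 × 2.833 ≈ 1.87 m.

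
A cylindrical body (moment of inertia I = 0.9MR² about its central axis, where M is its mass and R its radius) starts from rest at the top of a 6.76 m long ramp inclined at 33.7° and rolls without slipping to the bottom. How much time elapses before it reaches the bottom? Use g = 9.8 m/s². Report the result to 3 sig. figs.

t ≈ 2.17 s

With I = 0.9MR², the ratio k = I/(MR²) is 0.9.
Along the incline Mg sinθ − f = Ma, and torque about the center fR = Iα = kMR²(a/R) gives f = kMa.
Hence a = g sinθ/(1+k) = 9.8×sin33.7°/1.9 = 2.862 m/s².
Starting from rest, L = ½at², so t = √(2L/a) = √(2×6.76/2.862) ≈ 2.17 s.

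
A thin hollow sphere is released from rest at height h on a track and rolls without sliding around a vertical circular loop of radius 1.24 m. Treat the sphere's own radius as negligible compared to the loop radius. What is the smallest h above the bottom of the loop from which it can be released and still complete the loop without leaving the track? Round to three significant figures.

With I = (2/3)MR², the ratio k = I/(MR²) is 2/3.
At the top of the loop, the minimum-contact condition is Mg = Mv_top²/r, so v_top² = gr.
With ω = v/R, the kinetic energy at speed v is ½(1+k)Mv² = (5/6)Mv².
Energy conservation from release (height h) to the top (height 2r): Mgh = Mg(2r) + (5/6)M·gr.
Thus h_min = 2r + (1+k)r/2 = r(2 + 1.667/2) = 1.24 × 2.833 ≈ 3.51 m.

h_min ≈ 3.51 m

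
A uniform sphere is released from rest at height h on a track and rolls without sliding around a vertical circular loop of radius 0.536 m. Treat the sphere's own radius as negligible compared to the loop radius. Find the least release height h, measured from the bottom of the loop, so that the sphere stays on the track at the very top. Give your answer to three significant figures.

For this body I = (2/5)MR², i.e. k = I/(MR²) = 0.4.
At the top, contact is just lost when gravity alone supplies the centripetal force: Mg = Mv_top²/r, i.e. v_top² = gr.
With ω = v/R, the kinetic energy at speed v is ½(1+k)Mv² = (7/10)Mv².
Energy conservation from release (height h) to the top (height 2r): Mgh = Mg(2r) + (7/10)M·gr.
Thus h_min = 2r + (1+k)r/2 = r(2 + 1.4/2) = 0.536 × 2.7 ≈ 1.45 m.

h_min ≈ 1.45 m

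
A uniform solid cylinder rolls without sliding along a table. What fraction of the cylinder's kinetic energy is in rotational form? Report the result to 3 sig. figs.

fraction ≈ 0.333

The moment of inertia is (1/2)MR², giving k ≡ I/(MR²) = 0.5.
With ω = v/R, KE_trans = ½Mv² and KE_rot = ½Iω² = ½kMv², so KE_total = ½(1+k)Mv².
The rotational fraction is therefore k/(1+k) = 0.5/1.5 ≈ 0.333.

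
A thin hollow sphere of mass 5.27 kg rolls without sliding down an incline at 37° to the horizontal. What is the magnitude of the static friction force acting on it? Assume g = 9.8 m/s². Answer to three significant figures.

f ≈ 12.4 N

Here I = (2/3)MR², so the shape factor k = I/(MR²) = 2/3.
Along the incline Mg sinθ − f = Ma, and torque about the center fR = Iα = kMR²(a/R) gives f = kMa.
Combining, a = g sinθ/(1+k) and f = kMa = kMg sinθ/(1+k).
f = (2/3) × 5.27 × 9.8 × sin37° / 1.667 ≈ 12.4 N.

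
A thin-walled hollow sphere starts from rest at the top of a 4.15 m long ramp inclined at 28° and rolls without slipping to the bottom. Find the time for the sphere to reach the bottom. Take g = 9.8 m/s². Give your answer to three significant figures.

With I = (2/3)MR², the ratio k = I/(MR²) is 2/3.
Translational: Mg sinθ − f = Ma. Rotational about the CM: fR = Iα = kMRa, so f = kMa.
Hence a = g sinθ/(1+k) = 9.8×sin28°/1.667 = 2.76 m/s².
Starting from rest, L = ½at², so t = √(2L/a) = √(2×4.15/2.76) ≈ 1.73 s.

t ≈ 1.73 s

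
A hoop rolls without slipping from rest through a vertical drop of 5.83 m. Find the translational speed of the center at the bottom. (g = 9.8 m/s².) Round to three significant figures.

v ≈ 7.56 m/s

Here I = MR², so the shape factor k = I/(MR²) = 1.
Since it rolls without slipping, ω = v/R and KE = ½Mv² + ½Iω² = ½(1+k)Mv² = Mv².
Setting Mgh = Mv² gives v = √(2gh/(1+k)) = √(2·9.8·5.83/2) ≈ 7.56 m/s.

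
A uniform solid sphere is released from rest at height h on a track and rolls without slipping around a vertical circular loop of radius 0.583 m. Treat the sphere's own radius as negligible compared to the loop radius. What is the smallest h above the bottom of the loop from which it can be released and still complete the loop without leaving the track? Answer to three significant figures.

Here I = (2/5)MR², so the shape factor k = I/(MR²) = 0.4.
At the top of the loop, the minimum-contact condition is Mg = Mv_top²/r, so v_top² = gr.
With ω = v/R, the kinetic energy at speed v is ½(1+k)Mv² = (7/10)Mv².
Energy conservation from release (height h) to the top (height 2r): Mgh = Mg(2r) + (7/10)M·gr.
Thus h_min = 2r + (1+k)r/2 = r(2 + 1.4/2) = 0.583 × 2.7 ≈ 1.57 m.

h_min ≈ 1.57 m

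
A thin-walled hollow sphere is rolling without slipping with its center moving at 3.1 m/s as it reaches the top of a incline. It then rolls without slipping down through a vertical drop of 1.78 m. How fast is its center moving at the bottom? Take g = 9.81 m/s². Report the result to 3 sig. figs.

v ≈ 5.53 m/s

For this body I = (2/3)MR², i.e. k = I/(MR²) = 2/3.
Pure rolling means v = ωR; then KE = ½Mv² + ½I(v/R)² = ½(1+k)Mv² = (5/6)Mv².
Conserving energy between top and bottom: (5/6)Mv² = (5/6)Mv₀² + Mgh, hence v² = v₀² + 2gh/(1+k).
v = √(3.1² + 2×9.81×1.78/1.667) = √30.56 ≈ 5.53 m/s.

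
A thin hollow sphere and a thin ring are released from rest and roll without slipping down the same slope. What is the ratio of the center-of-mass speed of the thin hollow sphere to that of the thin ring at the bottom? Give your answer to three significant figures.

Each satisfies Mgh = ½(1+k)Mv² with k = I/(MR²), so v ∝ 1/√(1+k).
For the thin hollow sphere k = 2/3; for the thin ring k = 1.
v₁/v₂ = √((1+k₂)/(1+k₁)) = √(2/1.667) ≈ 1.10.

v_ratio ≈ 1.10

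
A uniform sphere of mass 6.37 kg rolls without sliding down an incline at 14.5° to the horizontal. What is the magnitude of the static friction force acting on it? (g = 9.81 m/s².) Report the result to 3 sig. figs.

For this body I = (2/5)MR², i.e. k = I/(MR²) = 0.4.
Newton's second law down the slope: Mg sinθ − f = Ma. The torque equation fR = Iα (with α = a/R) gives f = kMa.
Combining, a = g sinθ/(1+k) and f = kMa = kMg sinθ/(1+k).
f = 0.4 × 6.37 × 9.81 × sin14.5° / 1.4 ≈ 4.47 N.

f ≈ 4.47 N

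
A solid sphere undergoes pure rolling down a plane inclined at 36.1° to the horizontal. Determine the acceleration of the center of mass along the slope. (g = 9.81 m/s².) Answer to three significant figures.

a ≈ 4.13 m/s²

For this body I = (2/5)MR², i.e. k = I/(MR²) = 0.4.
Translational: Mg sinθ − f = Ma. Rotational about the CM: fR = Iα = kMRa, so f = kMa.
Eliminating f: Mg sinθ = (1+k)Ma, so a = g sinθ/(1+k) = 9.81 × sin36.1° / 1.4 ≈ 4.13 m/s².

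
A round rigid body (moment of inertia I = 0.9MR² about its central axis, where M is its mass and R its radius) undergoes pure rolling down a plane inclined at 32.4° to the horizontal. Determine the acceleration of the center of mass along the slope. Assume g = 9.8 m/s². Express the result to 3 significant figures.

a ≈ 2.76 m/s²

For this body I = 0.9MR², i.e. k = I/(MR²) = 0.9.
Newton's second law down the slope: Mg sinθ − f = Ma. The torque equation fR = Iα (with α = a/R) gives f = kMa.
Eliminating f: Mg sinθ = (1+k)Ma, so a = g sinθ/(1+k) = 9.8 × sin32.4° / 1.9 ≈ 2.76 m/s².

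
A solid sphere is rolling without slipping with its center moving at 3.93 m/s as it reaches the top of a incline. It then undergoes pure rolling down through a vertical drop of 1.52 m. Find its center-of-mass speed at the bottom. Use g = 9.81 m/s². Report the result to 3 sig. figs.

For this body I = (2/5)MR², i.e. k = I/(MR²) = 0.4.
Since it rolls without slipping, ω = v/R and KE = ½Mv² + ½Iω² = ½(1+k)Mv² = (7/10)Mv².
Energy conservation: (7/10)Mv₀² + Mgh = (7/10)Mv², so v² = v₀² + 2gh/(1+k).
v = √(3.93² + 2×9.81×1.52/1.4) = √36.75 ≈ 6.06 m/s.

v ≈ 6.06 m/s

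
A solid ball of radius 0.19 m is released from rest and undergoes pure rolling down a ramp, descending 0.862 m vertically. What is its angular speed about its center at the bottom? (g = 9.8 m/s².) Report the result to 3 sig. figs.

With I = (2/5)MR², the ratio k = I/(MR²) is 0.4.
Rolling without slipping gives ω = v/R, so the total kinetic energy is ½Mv² + ½Iω² = ½(1+k)Mv² = (7/10)Mv².
Energy conservation Mgh = ½(1+k)Mv² gives v = √(2gh/(1+k)) = √(2 × 9.8 × 0.862 / 1.4) = 3.474 m/s.
The angular speed follows from ω = v/R = 3.474/0.19 ≈ 18.3 rad/s.

ω ≈ 18.3 rad/s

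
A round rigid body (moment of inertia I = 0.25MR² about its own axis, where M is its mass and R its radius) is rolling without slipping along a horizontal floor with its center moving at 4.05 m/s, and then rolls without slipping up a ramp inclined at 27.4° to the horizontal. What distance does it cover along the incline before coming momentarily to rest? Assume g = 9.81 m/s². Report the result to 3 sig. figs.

d ≈ 2.27 m

Here I = 0.25MR², so the shape factor k = I/(MR²) = 0.25.
Rolling without slipping gives ω = v/R, so the total kinetic energy is ½Mv² + ½Iω² = ½(1+k)Mv² = (5/8)Mv².
Setting this equal to Mgh gives the vertical rise h = (1+k)v₀²/(2g) = 1.25×4.05²/(2×9.81) = 1.045 m.
The distance along the slope is d = h/sinθ = 1.045/sin27.4° ≈ 2.27 m.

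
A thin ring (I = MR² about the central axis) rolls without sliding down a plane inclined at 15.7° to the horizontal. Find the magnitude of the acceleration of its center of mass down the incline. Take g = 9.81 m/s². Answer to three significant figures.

Here I = MR², so the shape factor k = I/(MR²) = 1.
Newton's second law down the slope: Mg sinθ − f = Ma. The torque equation fR = Iα (with α = a/R) gives f = kMa.
Eliminating f: Mg sinθ = (1+k)Ma, so a = g sinθ/(1+k) = 9.81 × sin15.7° / 2 ≈ 1.33 m/s².

a ≈ 1.33 m/s²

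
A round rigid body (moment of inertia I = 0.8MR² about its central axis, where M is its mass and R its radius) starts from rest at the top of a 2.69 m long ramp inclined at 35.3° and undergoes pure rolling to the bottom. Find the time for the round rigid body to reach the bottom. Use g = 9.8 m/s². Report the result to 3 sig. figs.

t ≈ 1.31 s

Here I = 0.8MR², so the shape factor k = I/(MR²) = 0.8.
Along the incline Mg sinθ − f = Ma, and torque about the center fR = Iα = kMR²(a/R) gives f = kMa.
Hence a = g sinθ/(1+k) = 9.8×sin35.3°/1.8 = 3.146 m/s².
Starting from rest, L = ½at², so t = √(2L/a) = √(2×2.69/3.146) ≈ 1.31 s.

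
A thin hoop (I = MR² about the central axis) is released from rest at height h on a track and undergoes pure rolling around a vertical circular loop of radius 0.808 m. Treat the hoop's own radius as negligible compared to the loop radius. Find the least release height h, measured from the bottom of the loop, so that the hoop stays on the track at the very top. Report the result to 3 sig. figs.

Here I = MR², so the shape factor k = I/(MR²) = 1.
At the top, contact is just lost when gravity alone supplies the centripetal force: Mg = Mv_top²/r, i.e. v_top² = gr.
With ω = v/R, the kinetic energy at speed v is ½(1+k)Mv² = Mv².
Energy conservation from release (height h) to the top (height 2r): Mgh = Mg(2r) + M·gr.
Thus h_min = 2r + (1+k)r/2 = r(2 + 2/2) = 0.808 × 3 ≈ 2.42 m.

h_min ≈ 2.42 m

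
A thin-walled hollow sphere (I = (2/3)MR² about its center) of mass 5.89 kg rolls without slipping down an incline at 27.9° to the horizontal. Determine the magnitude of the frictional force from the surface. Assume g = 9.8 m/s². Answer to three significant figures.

f ≈ 10.8 N

For this body I = (2/3)MR², i.e. k = I/(MR²) = 2/3.
Newton's second law down the slope: Mg sinθ − f = Ma. The torque equation fR = Iα (with α = a/R) gives f = kMa.
Combining, a = g sinθ/(1+k) and f = kMa = kMg sinθ/(1+k).
f = (2/3) × 5.89 × 9.8 × sin27.9° / 1.667 ≈ 10.8 N.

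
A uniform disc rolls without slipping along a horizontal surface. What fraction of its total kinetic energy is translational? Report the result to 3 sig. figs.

fraction ≈ 0.667

For this body I = (1/2)MR², i.e. k = I/(MR²) = 0.5.
With ω = v/R, KE_trans = ½Mv² and KE_rot = ½Iω² = ½kMv², so KE_total = ½(1+k)Mv².
The translational fraction is therefore 1/(1+k) = 1/1.5 ≈ 0.667.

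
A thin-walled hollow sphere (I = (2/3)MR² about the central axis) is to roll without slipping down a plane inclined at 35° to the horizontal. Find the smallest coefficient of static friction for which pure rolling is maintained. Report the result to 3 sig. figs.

μ_min ≈ 0.280

Here I = (2/3)MR², so the shape factor k = I/(MR²) = 2/3.
Newton's second law down the slope: Mg sinθ − f = Ma. The torque equation fR = Iα (with α = a/R) gives f = kMa.
These give a = g sinθ/(1+k) and the required friction f = kMg sinθ/(1+k).
With N = Mg cosθ, the no-slip condition f ≤ μN gives μ_min = f/N = k tanθ/(1+k).
μ_min = (2/3) × tan35° / 1.667 ≈ 0.280.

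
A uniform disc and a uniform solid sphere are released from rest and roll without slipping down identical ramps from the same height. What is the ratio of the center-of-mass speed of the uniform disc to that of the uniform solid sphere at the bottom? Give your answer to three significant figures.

v_ratio ≈ 0.966

Each satisfies Mgh = ½(1+k)Mv² with k = I/(MR²), so v ∝ 1/√(1+k).
For the uniform disc k = 0.5; for the uniform solid sphere k = 0.4.
v₁/v₂ = √((1+k₂)/(1+k₁)) = √(1.4/1.5) ≈ 0.966.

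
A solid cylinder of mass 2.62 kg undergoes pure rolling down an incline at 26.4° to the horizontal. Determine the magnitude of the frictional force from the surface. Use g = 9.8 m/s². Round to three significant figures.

With I = (1/2)MR², the ratio k = I/(MR²) is 0.5.
Along the incline Mg sinθ − f = Ma, and torque about the center fR = Iα = kMR²(a/R) gives f = kMa.
Combining, a = g sinθ/(1+k) and f = kMa = kMg sinθ/(1+k).
f = 0.5 × 2.62 × 9.8 × sin26.4° / 1.5 ≈ 3.81 N.

f ≈ 3.81 N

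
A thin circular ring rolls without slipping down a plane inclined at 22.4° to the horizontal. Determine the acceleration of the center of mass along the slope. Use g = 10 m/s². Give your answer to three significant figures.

a ≈ 1.91 m/s²

With I = MR², the ratio k = I/(MR²) is 1.
Along the incline Mg sinθ − f = Ma, and torque about the center fR = Iα = kMR²(a/R) gives f = kMa.
Eliminating f: Mg sinθ = (1+k)Ma, so a = g sinθ/(1+k) = 10 × sin22.4° / 2 ≈ 1.91 m/s².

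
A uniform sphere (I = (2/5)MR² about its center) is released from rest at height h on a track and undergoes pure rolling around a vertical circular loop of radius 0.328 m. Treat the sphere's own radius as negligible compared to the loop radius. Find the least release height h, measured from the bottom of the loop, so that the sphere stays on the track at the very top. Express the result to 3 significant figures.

The moment of inertia is (2/5)MR², giving k ≡ I/(MR²) = 0.4.
At the top, contact is just lost when gravity alone supplies the centripetal force: Mg = Mv_top²/r, i.e. v_top² = gr.
With ω = v/R, the kinetic energy at speed v is ½(1+k)Mv² = (7/10)Mv².
Energy conservation from release (height h) to the top (height 2r): Mgh = Mg(2r) + (7/10)M·gr.
Thus h_min = 2r + (1+k)r/2 = r(2 + 1.4/2) = 0.328 × 2.7 ≈ 0.886 m.

h_min ≈ 0.886 m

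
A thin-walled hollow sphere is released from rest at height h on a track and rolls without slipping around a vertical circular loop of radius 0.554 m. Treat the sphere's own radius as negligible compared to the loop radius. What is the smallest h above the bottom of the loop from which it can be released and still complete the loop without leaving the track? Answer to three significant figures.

With I = (2/3)MR², the ratio k = I/(MR²) is 2/3.
At the top of the loop, the minimum-contact condition is Mg = Mv_top²/r, so v_top² = gr.
With ω = v/R, the kinetic energy at speed v is ½(1+k)Mv² = (5/6)Mv².
Energy conservation from release (height h) to the top (height 2r): Mgh = Mg(2r) + (5/6)M·gr.
Thus h_min = 2r + (1+k)r/2 = r(2 + 1.667/2) = 0.554 × 2.833 ≈ 1.57 m.

h_min ≈ 1.57 m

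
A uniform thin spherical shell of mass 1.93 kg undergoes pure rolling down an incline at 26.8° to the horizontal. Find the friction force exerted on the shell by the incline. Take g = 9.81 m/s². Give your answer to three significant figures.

f ≈ 3.41 N

Here I = (2/3)MR², so the shape factor k = I/(MR²) = 2/3.
Translational: Mg sinθ − f = Ma. Rotational about the CM: fR = Iα = kMRa, so f = kMa.
Combining, a = g sinθ/(1+k) and f = kMa = kMg sinθ/(1+k).
f = (2/3) × 1.93 × 9.81 × sin26.8° / 1.667 ≈ 3.41 N.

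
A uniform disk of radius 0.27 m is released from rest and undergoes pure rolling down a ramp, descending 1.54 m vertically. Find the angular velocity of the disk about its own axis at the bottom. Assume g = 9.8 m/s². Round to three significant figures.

ω ≈ 16.6 rad/s

The moment of inertia is (1/2)MR², giving k ≡ I/(MR²) = 0.5.
The rolling condition ω = v/R makes the rotational term ½I(v/R)² = ½kMv², so KE_total = ½(1+k)Mv² = (3/4)Mv².
Energy conservation Mgh = ½(1+k)Mv² gives v = √(2gh/(1+k)) = √(2 × 9.8 × 1.54 / 1.5) = 4.486 m/s.
Then ω = v/R = 4.486 / 0.27 ≈ 16.6 rad/s.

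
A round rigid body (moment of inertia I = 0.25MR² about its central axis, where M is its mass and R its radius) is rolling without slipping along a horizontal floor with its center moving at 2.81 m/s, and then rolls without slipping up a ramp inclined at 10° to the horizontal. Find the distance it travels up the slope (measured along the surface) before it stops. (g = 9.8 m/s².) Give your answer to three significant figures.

With I = 0.25MR², the ratio k = I/(MR²) is 0.25.
Rolling without slipping gives ω = v/R, so the total kinetic energy is ½Mv² + ½Iω² = ½(1+k)Mv² = (5/8)Mv².
Setting this equal to Mgh gives the vertical rise h = (1+k)v₀²/(2g) = 1.25×2.81²/(2×9.8) = 0.5036 m.
Along the incline, d = h/sinθ = 0.5036/sin10° ≈ 2.90 m.

d ≈ 2.90 m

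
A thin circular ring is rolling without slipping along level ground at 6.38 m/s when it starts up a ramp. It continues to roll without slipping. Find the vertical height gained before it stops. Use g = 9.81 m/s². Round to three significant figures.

Here I = MR², so the shape factor k = I/(MR²) = 1.
Rolling without slipping gives ω = v/R, so the total kinetic energy is ½Mv² + ½Iω² = ½(1+k)Mv² = Mv².
At the top the kinetic energy is zero, so Mv₀² = Mgh.
Thus h = (1+k)v₀²/(2g) = 2 × 6.38² / (2 × 9.81) ≈ 4.15 m.

h ≈ 4.15 m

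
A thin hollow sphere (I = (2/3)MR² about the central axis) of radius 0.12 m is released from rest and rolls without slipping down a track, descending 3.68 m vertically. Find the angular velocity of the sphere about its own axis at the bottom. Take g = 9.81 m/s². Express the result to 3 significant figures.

With I = (2/3)MR², the ratio k = I/(MR²) is 2/3.
Rolling without slipping gives ω = v/R, so the total kinetic energy is ½Mv² + ½Iω² = ½(1+k)Mv² = (5/6)Mv².
Energy conservation Mgh = ½(1+k)Mv² gives v = √(2gh/(1+k)) = √(2 × 9.81 × 3.68 / 1.667) = 6.582 m/s.
The angular speed follows from ω = v/R = 6.582/0.12 ≈ 54.8 rad/s.

ω ≈ 54.8 rad/s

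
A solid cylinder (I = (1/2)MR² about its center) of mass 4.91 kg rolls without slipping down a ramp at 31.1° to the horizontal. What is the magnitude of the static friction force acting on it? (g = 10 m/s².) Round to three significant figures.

f ≈ 8.45 N

With I = (1/2)MR², the ratio k = I/(MR²) is 0.5.
Along the incline Mg sinθ − f = Ma, and torque about the center fR = Iα = kMR²(a/R) gives f = kMa.
Combining, a = g sinθ/(1+k) and f = kMa = kMg sinθ/(1+k).
f = 0.5 × 4.91 × 10 × sin31.1° / 1.5 ≈ 8.45 N.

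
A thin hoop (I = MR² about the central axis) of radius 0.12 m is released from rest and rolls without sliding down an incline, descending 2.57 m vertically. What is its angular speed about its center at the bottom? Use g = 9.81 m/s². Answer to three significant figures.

ω ≈ 41.8 rad/s

Here I = MR², so the shape factor k = I/(MR²) = 1.
Since it rolls without slipping, ω = v/R and KE = ½Mv² + ½Iω² = ½(1+k)Mv² = Mv².
Energy conservation Mgh = ½(1+k)Mv² gives v = √(2gh/(1+k)) = √(2 × 9.81 × 2.57 / 2) = 5.021 m/s.
The angular speed follows from ω = v/R = 5.021/0.12 ≈ 41.8 rad/s.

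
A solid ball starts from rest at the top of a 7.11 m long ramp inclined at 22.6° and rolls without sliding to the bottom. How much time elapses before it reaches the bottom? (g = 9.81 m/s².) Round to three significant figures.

Here I = (2/5)MR², so the shape factor k = I/(MR²) = 0.4.
Translational: Mg sinθ − f = Ma. Rotational about the CM: fR = Iα = kMRa, so f = kMa.
Hence a = g sinθ/(1+k) = 9.81×sin22.6°/1.4 = 2.693 m/s².
Starting from rest, L = ½at², so t = √(2L/a) = √(2×7.11/2.693) ≈ 2.30 s.

t ≈ 2.30 s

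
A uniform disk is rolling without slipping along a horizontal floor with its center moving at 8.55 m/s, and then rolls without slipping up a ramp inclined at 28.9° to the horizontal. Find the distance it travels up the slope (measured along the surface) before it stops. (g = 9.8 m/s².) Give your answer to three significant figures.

Here I = (1/2)MR², so the shape factor k = I/(MR²) = 0.5.
Rolling without slipping gives ω = v/R, so the total kinetic energy is ½Mv² + ½Iω² = ½(1+k)Mv² = (3/4)Mv².
Setting this equal to Mgh gives the vertical rise h = (1+k)v₀²/(2g) = 1.5×8.55²/(2×9.8) = 5.595 m.
Along the incline, d = h/sinθ = 5.595/sin28.9° ≈ 11.6 m.

d ≈ 11.6 m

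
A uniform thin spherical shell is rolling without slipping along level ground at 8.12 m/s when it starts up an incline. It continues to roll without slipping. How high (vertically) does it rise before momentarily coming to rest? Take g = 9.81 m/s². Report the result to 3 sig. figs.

h ≈ 5.60 m

The moment of inertia is (2/3)MR², giving k ≡ I/(MR²) = 2/3.
Since it rolls without slipping, ω = v/R and KE = ½Mv² + ½Iω² = ½(1+k)Mv² = (5/6)Mv².
All of this converts to potential energy at the highest point: (5/6)Mv₀² = Mgh.
Thus h = (1+k)v₀²/(2g) = 1.667 × 8.12² / (2 × 9.81) ≈ 5.60 m.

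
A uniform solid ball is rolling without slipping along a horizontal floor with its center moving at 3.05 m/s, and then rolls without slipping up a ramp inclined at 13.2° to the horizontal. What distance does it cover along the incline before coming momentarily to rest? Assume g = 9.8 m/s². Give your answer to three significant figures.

With I = (2/5)MR², the ratio k = I/(MR²) is 0.4.
Pure rolling means v = ωR; then KE = ½Mv² + ½I(v/R)² = ½(1+k)Mv² = (7/10)Mv².
Setting this equal to Mgh gives the vertical rise h = (1+k)v₀²/(2g) = 1.4×3.05²/(2×9.8) = 0.6645 m.
Along the incline, d = h/sinθ = 0.6645/sin13.2° ≈ 2.91 m.

d ≈ 2.91 m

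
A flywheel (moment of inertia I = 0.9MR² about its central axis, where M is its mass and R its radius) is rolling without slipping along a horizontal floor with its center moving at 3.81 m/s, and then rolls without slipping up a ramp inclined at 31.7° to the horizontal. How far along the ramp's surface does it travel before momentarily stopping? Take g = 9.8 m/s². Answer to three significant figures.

With I = 0.9MR², the ratio k = I/(MR²) is 0.9.
Rolling without slipping gives ω = v/R, so the total kinetic energy is ½Mv² + ½Iω² = ½(1+k)Mv² = (19/20)Mv².
Setting this equal to Mgh gives the vertical rise h = (1+k)v₀²/(2g) = 1.9×3.81²/(2×9.8) = 1.407 m.
Along the incline, d = h/sinθ = 1.407/sin31.7° ≈ 2.68 m.

d ≈ 2.68 m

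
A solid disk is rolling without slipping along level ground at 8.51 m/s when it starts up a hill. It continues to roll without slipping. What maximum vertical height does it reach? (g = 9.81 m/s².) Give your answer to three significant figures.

Here I = (1/2)MR², so the shape factor k = I/(MR²) = 0.5.
Rolling without slipping gives ω = v/R, so the total kinetic energy is ½Mv² + ½Iω² = ½(1+k)Mv² = (3/4)Mv².
All of this converts to potential energy at the highest point: (3/4)Mv₀² = Mgh.
Thus h = (1+k)v₀²/(2g) = 1.5 × 8.51² / (2 × 9.81) ≈ 5.54 m.

h ≈ 5.54 m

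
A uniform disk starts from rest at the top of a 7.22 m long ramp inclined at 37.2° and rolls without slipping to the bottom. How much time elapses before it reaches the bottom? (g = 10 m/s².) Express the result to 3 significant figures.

t ≈ 1.89 s

For this body I = (1/2)MR², i.e. k = I/(MR²) = 0.5.
Translational: Mg sinθ − f = Ma. Rotational about the CM: fR = Iα = kMRa, so f = kMa.
Hence a = g sinθ/(1+k) = 10×sin37.2°/1.5 = 4.031 m/s².
With constant a from rest, t = √(2L/a) = √(2·7.22/4.031) ≈ 1.89 s.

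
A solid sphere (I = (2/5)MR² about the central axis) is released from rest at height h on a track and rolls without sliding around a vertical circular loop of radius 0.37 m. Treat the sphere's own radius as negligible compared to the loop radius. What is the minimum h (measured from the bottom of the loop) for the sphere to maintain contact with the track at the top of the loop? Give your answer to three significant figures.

Here I = (2/5)MR², so the shape factor k = I/(MR²) = 0.4.
At the top of the loop, the minimum-contact condition is Mg = Mv_top²/r, so v_top² = gr.
With ω = v/R, the kinetic energy at speed v is ½(1+k)Mv² = (7/10)Mv².
Energy conservation from release (height h) to the top (height 2r): Mgh = Mg(2r) + (7/10)M·gr.
Thus h_min = 2r + (1+k)r/2 = r(2 + 1.4/2) = 0.37 × 2.7 ≈ 0.999 m.

h_min ≈ 0.999 m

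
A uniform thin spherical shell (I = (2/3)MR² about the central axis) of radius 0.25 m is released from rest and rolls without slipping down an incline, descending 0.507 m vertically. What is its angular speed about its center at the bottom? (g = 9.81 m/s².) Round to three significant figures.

ω ≈ 9.77 rad/s

For this body I = (2/3)MR², i.e. k = I/(MR²) = 2/3.
Since it rolls without slipping, ω = v/R and KE = ½Mv² + ½Iω² = ½(1+k)Mv² = (5/6)Mv².
Energy conservation Mgh = ½(1+k)Mv² gives v = √(2gh/(1+k)) = √(2 × 9.81 × 0.507 / 1.667) = 2.443 m/s.
The angular speed follows from ω = v/R = 2.443/0.25 ≈ 9.77 rad/s.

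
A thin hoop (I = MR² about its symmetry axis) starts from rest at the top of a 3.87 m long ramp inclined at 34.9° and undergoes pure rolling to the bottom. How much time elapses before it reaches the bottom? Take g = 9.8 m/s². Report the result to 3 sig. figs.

For this body I = MR², i.e. k = I/(MR²) = 1.
Along the incline Mg sinθ − f = Ma, and torque about the center fR = Iα = kMR²(a/R) gives f = kMa.
Hence a = g sinθ/(1+k) = 9.8×sin34.9°/2 = 2.804 m/s².
With constant a from rest, t = √(2L/a) = √(2·3.87/2.804) ≈ 1.66 s.

t ≈ 1.66 s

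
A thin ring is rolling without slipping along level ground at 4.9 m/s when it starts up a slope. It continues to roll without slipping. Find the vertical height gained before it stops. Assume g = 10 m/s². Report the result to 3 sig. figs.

For this body I = MR², i.e. k = I/(MR²) = 1.
Since it rolls without slipping, ω = v/R and KE = ½Mv² + ½Iω² = ½(1+k)Mv² = Mv².
All of this converts to potential energy at the highest point: Mv₀² = Mgh.
Thus h = (1+k)v₀²/(2g) = 2 × 4.9² / (2 × 10) ≈ 2.40 m.

h ≈ 2.40 m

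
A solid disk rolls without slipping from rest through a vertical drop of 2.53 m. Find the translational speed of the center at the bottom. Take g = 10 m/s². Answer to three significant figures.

For this body I = (1/2)MR², i.e. k = I/(MR²) = 0.5.
Pure rolling means v = ωR; then KE = ½Mv² + ½I(v/R)² = ½(1+k)Mv² = (3/4)Mv².
Setting Mgh = (3/4)Mv² gives v = √(2gh/(1+k)) = √(2·10·2.53/1.5) ≈ 5.81 m/s.

v ≈ 5.81 m/s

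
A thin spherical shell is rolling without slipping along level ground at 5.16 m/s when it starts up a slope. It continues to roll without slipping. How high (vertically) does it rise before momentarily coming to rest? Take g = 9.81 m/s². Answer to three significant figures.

Here I = (2/3)MR², so the shape factor k = I/(MR²) = 2/3.
The rolling condition ω = v/R makes the rotational term ½I(v/R)² = ½kMv², so KE_total = ½(1+k)Mv² = (5/6)Mv².
All of this converts to potential energy at the highest point: (5/6)Mv₀² = Mgh.
Thus h = (1+k)v₀²/(2g) = 1.667 × 5.16² / (2 × 9.81) ≈ 2.26 m.

h ≈ 2.26 m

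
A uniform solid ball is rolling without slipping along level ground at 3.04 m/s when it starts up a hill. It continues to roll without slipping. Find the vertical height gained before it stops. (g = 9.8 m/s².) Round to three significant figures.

With I = (2/5)MR², the ratio k = I/(MR²) is 0.4.
Since it rolls without slipping, ω = v/R and KE = ½Mv² + ½Iω² = ½(1+k)Mv² = (7/10)Mv².
At the top the kinetic energy is zero, so (7/10)Mv₀² = Mgh.
Thus h = (1+k)v₀²/(2g) = 1.4 × 3.04² / (2 × 9.8) ≈ 0.660 m.

h ≈ 0.660 m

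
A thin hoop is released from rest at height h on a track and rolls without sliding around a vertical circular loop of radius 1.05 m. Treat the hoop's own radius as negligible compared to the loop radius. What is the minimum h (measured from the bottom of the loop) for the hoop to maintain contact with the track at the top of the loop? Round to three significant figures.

Here I = MR², so the shape factor k = I/(MR²) = 1.
At the top of the loop, the minimum-contact condition is Mg = Mv_top²/r, so v_top² = gr.
With ω = v/R, the kinetic energy at speed v is ½(1+k)Mv² = Mv².
Energy conservation from release (height h) to the top (height 2r): Mgh = Mg(2r) + M·gr.
Thus h_min = 2r + (1+k)r/2 = r(2 + 2/2) = 1.05 × 3 ≈ 3.15 m.

h_min ≈ 3.15 m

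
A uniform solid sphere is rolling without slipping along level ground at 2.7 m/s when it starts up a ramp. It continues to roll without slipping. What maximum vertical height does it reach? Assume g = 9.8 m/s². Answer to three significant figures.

h ≈ 0.521 m

Here I = (2/5)MR², so the shape factor k = I/(MR²) = 0.4.
The rolling condition ω = v/R makes the rotational term ½I(v/R)² = ½kMv², so KE_total = ½(1+k)Mv² = (7/10)Mv².
All of this converts to potential energy at the highest point: (7/10)Mv₀² = Mgh.
Thus h = (1+k)v₀²/(2g) = 1.4 × 2.7² / (2 × 9.8) ≈ 0.521 m.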